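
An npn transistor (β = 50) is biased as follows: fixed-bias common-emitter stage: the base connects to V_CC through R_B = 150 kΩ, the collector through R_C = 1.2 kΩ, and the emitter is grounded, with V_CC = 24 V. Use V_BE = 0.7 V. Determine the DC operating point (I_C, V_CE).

I_C ≈ 7.8 mA, V_CE ≈ 15 V

Base loop: V_CC = I_B·R_B + V_BE, so I_B = (24 − 0.7)/150 kΩ = 0.155 mA.
In the active region I_C = β·I_B = 50 × 0.155 = 7.77 mA.
Collector loop: V_CE = V_CC − I_C·R_C = 24 − 7.77×1.2 = 14.7 V.
Since V_CE = 14.7 V > V_CE(sat) ≈ 0.2 V, the transistor is in the active region as assumed.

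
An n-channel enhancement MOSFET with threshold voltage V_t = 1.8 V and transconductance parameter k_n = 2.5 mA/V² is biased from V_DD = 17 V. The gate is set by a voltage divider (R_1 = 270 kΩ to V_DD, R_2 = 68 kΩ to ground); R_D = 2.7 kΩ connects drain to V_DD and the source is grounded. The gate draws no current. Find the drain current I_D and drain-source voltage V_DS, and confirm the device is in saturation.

V_G = V_DD·R_2/(R_1+R_2) = 17×68/338 = 3.42 V. With the source grounded, V_GS = V_G = 3.42 V.
Assume saturation: I_D = (k_n/2)(V_GS − V_t)² = (2.5/2)×(3.42 − 1.8)² = 1.25×1.62² = 3.28 mA.
V_DS = V_DD − I_D·R_D = 17 − 3.28×2.7 = 8.14 V.
Saturation requires V_DS ≥ V_GS − V_t = 1.62 V; 8.14 ≥ 1.62 ✓.

I_D ≈ 3.3 mA, V_DS ≈ 8.1 V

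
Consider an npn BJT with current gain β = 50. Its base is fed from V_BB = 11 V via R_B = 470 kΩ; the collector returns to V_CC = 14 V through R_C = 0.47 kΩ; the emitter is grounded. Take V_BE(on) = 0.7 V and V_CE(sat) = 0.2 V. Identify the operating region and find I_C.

Assume active. Base-emitter loop: I_B = (V_BB − V_BE)/R_B = (11 − 0.7)/470 = 0.0219 mA.
I_C = β·I_B = 50×0.0219 = 1.1 mA.
V_CE = V_CC − I_C·R_C = 14 − 1.1×0.47 = 13.5 V > V_CE(sat), so the active-region assumption holds.

active; I_C ≈ 1.1 mA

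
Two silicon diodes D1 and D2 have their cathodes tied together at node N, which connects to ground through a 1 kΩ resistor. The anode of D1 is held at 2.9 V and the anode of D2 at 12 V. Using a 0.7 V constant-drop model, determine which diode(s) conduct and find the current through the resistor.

Assume both conduct. Then node N would need to be at both 2.9−0.7 = 2.2 V and 12−0.7 = 11.3 V, which is impossible.
Assume only D2 conducts: V_N = 12 − 0.7 = 11.3 V, so I_R = 11.3/1 = 11.3 mA.
Check D1: its anode-to-cathode voltage is 2.9 − 11.3 = -8.4 V < 0.7 V, so it is off. The assumption is consistent.

Only D2 conducts; I_R ≈ 11 mA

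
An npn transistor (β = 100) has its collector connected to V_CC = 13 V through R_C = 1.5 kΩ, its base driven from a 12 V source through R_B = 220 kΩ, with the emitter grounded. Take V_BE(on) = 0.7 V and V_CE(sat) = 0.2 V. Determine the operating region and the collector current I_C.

Assume active. Base-emitter loop: I_B = (V_BB − V_BE)/R_B = (12 − 0.7)/220 = 0.0514 mA.
I_C = β·I_B = 100×0.0514 = 5.14 mA.
V_CE = V_CC − I_C·R_C = 13 − 5.14×1.5 = 5.3 V > V_CE(sat), so the active-region assumption holds.

active; I_C ≈ 5.1 mA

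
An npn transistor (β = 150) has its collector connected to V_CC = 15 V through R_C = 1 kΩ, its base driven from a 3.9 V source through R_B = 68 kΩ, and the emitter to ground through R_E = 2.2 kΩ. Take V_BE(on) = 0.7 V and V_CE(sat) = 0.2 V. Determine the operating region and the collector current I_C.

active; I_C ≈ 1.2 mA

Assume active. Base-emitter loop: I_B = (V_BB − V_BE)/(R_B + (β+1)R_E) = (3.9 − 0.7)/(68 + 151×2.2) = 0.008 mA.
I_C = β·I_B = 150×0.008 = 1.2 mA.
V_CE = V_CC − I_C·R_C − I_E·R_E = 15 − 1.2×1 − 1.21×2.2 = 11.1 V > V_CE(sat), so the active-region assumption holds.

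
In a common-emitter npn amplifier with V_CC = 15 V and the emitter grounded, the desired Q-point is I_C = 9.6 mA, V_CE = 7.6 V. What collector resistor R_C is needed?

Collector loop: V_CC = I_C·R_C + V_CE.
R_C = (V_CC − V_CE)/I_C = (15 − 7.6)/9.6 = 0.771 kΩ.

R_C ≈ 0.77 kΩ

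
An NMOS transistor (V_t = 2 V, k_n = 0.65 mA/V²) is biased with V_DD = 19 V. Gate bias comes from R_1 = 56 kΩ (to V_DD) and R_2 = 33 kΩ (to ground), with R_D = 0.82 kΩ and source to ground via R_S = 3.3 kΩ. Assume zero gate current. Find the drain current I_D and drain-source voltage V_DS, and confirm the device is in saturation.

V_G = V_DD·R_2/(R_1+R_2) = 19×33/89 = 7.04 V.
Assume saturation: I_D = (k_n/2)(V_GS − V_t)² with V_GS = V_G − I_D·R_S = 7.04 − 3.3·I_D.
Substituting gives 3.54·I_D² − 11.8·I_D + 8.27 = 0, with roots I_D = 0.998 or 2.34 mA.
The root I_D = 2.34 mA gives V_GS = -0.685 V ≤ V_t, so take I_D = 0.998 mA.
Then V_GS = 3.75 V and V_DS = V_DD − I_D(R_D+R_S) = 19 − 0.998×4.12 = 14.9 V.
Saturation requires V_DS ≥ V_GS − V_t = 1.75 V; 14.9 ≥ 1.75 ✓.

I_D ≈ 1 mA, V_DS ≈ 15 V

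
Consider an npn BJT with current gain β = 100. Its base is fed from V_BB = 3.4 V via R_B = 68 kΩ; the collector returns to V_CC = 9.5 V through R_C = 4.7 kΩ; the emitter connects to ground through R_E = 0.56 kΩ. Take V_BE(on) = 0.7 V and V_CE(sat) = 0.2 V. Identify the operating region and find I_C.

Assume active: I_B = (3.4 − 0.7)/(68 + 101×0.56) = 0.0217 mA, I_C = β·I_B = 2.17 mA.
Then V_CE = 9.5 − 2.17×4.7 − 2.19×0.56 = -1.91 V < 0.2 V — the active assumption fails.
Re-solve with V_CE = 0.2 V. KCL at the emitter: V_E/R_E = (V_BB−0.7−V_E)/R_B + (V_CC−0.2−V_E)/R_C, giving V_E = 1 V.
I_C = (V_CC − 0.2 − V_E)/R_C = (9.3 − 1)/4.7 = 1.77 mA.
Check: I_B = (2.7 − 1)/68 = 0.025 mA, and β·I_B = 2.5 mA > I_C, confirming saturation.

saturation; I_C ≈ 1.8 mA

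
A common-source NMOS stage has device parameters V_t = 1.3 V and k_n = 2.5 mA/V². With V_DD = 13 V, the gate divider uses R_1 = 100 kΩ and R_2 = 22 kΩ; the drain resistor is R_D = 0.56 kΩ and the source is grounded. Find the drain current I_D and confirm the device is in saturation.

V_G = V_DD·R_2/(R_1+R_2) = 13×22/122 = 2.34 V. With the source grounded, V_GS = V_G = 2.34 V.
Assume saturation: I_D = (k_n/2)(V_GS − V_t)² = (2.5/2)×(2.34 − 1.3)² = 1.25×1.04² = 1.36 mA.
V_DS = V_DD − I_D·R_D = 13 − 1.36×0.56 = 12.2 V.
Saturation requires V_DS ≥ V_GS − V_t = 1.04 V; 12.2 ≥ 1.04 ✓.

I_D ≈ 1.4 mA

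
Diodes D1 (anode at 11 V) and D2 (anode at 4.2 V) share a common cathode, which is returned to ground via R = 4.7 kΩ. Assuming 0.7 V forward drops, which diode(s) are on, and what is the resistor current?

Assume both conduct. Then node N would need to be at both 11−0.7 = 10.3 V and 4.2−0.7 = 3.5 V, which is impossible.
Assume only D1 conducts: V_N = 11 − 0.7 = 10.3 V, so I_R = 10.3/4.7 = 2.19 mA.
Check D2: its anode-to-cathode voltage is 4.2 − 10.3 = -6.1 V < 0.7 V, so it is off. The assumption is consistent.

Only D1 conducts; I_R ≈ 2.2 mA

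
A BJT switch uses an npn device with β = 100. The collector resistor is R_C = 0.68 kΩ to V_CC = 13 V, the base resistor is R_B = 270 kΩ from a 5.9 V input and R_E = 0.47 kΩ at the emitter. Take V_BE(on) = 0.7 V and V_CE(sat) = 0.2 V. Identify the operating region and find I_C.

active; I_C ≈ 1.6 mA

Assume active. Base-emitter loop: I_B = (V_BB − V_BE)/(R_B + (β+1)R_E) = (5.9 − 0.7)/(270 + 101×0.47) = 0.0164 mA.
I_C = β·I_B = 100×0.0164 = 1.64 mA.
V_CE = V_CC − I_C·R_C − I_E·R_E = 13 − 1.64×0.68 − 1.65×0.47 = 11.1 V > V_CE(sat), so the active-region assumption holds.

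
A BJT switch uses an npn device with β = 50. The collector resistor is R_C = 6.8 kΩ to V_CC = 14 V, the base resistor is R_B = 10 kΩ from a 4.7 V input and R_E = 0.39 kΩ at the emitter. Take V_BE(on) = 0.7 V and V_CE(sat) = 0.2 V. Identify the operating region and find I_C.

saturation; I_C ≈ 1.9 mA

Assume active: I_B = (4.7 − 0.7)/(10 + 51×0.39) = 0.134 mA, I_C = β·I_B = 6.69 mA.
Then V_CE = 14 − 6.69×6.8 − 6.83×0.39 = -34.2 V < 0.2 V — the active assumption fails.
Re-solve with V_CE = 0.2 V. KCL at the emitter: V_E/R_E = (V_BB−0.7−V_E)/R_B + (V_CC−0.2−V_E)/R_C, giving V_E = 0.864 V.
I_C = (V_CC − 0.2 − V_E)/R_C = (13.8 − 0.864)/6.8 = 1.9 mA.
Check: I_B = (4 − 0.864)/10 = 0.314 mA, and β·I_B = 15.7 mA > I_C, confirming saturation.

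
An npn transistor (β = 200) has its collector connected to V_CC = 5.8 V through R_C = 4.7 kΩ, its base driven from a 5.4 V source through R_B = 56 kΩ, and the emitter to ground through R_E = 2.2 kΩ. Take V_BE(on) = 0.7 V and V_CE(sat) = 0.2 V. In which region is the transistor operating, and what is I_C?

saturation; I_C ≈ 0.8 mA

Assume active: I_B = (5.4 − 0.7)/(56 + 201×2.2) = 0.00943 mA, I_C = β·I_B = 1.89 mA.
Then V_CE = 5.8 − 1.89×4.7 − 1.9×2.2 = -7.24 V < 0.2 V — the active assumption fails.
Re-solve with V_CE = 0.2 V. KCL at the emitter: V_E/R_E = (V_BB−0.7−V_E)/R_B + (V_CC−0.2−V_E)/R_C, giving V_E = 1.86 V.
I_C = (V_CC − 0.2 − V_E)/R_C = (5.6 − 1.86)/4.7 = 0.795 mA.
Check: I_B = (4.7 − 1.86)/56 = 0.0507 mA, and β·I_B = 10.1 mA > I_C, confirming saturation.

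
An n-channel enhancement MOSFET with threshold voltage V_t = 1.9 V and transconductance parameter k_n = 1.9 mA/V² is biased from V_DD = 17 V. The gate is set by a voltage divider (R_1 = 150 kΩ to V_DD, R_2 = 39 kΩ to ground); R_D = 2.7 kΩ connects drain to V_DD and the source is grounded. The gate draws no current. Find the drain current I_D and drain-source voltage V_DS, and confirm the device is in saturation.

V_G = V_DD·R_2/(R_1+R_2) = 17×39/189 = 3.51 V. With the source grounded, V_GS = V_G = 3.51 V.
Assume saturation: I_D = (k_n/2)(V_GS − V_t)² = (1.9/2)×(3.51 − 1.9)² = 0.95×1.61² = 2.46 mA.
V_DS = V_DD − I_D·R_D = 17 − 2.46×2.7 = 10.4 V.
Saturation requires V_DS ≥ V_GS − V_t = 1.61 V; 10.4 ≥ 1.61 ✓.

I_D ≈ 2.5 mA, V_DS ≈ 10 V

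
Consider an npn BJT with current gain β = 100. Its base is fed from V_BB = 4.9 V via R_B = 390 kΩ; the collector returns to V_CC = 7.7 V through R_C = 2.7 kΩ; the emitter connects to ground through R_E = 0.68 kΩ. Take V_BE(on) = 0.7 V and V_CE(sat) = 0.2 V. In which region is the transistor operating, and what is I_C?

Assume active. Base-emitter loop: I_B = (V_BB − V_BE)/(R_B + (β+1)R_E) = (4.9 − 0.7)/(390 + 101×0.68) = 0.00916 mA.
I_C = β·I_B = 100×0.00916 = 0.916 mA.
V_CE = V_CC − I_C·R_C − I_E·R_E = 7.7 − 0.916×2.7 − 0.925×0.68 = 4.6 V > V_CE(sat), so the active-region assumption holds.

active; I_C ≈ 0.92 mA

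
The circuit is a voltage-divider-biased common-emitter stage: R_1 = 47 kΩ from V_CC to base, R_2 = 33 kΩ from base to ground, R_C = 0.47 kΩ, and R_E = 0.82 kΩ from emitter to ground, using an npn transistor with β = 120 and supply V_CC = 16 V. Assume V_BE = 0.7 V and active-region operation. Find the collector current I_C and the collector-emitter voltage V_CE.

Thevenize the base divider: V_Th = V_CC·R_2/(R_1+R_2) = 16×33/80 = 6.6 V, R_Th = R_1‖R_2 = 19.4 kΩ.
Base-emitter loop: V_Th = I_B·R_Th + V_BE + (β+1)I_B·R_E, so I_B = (6.6 − 0.7) / (19.4 + 121×0.82) = 0.0497 mA.
I_C = β·I_B = 120×0.0497 = 5.97 mA, and I_E = (β+1)I_B = 6.02 mA.
V_CE = V_CC − I_C·R_C − I_E·R_E = 16 − 5.97×0.47 − 6.02×0.82 = 8.26 V.
V_CE = 8.26 V > 0.2 V confirms active-region operation.

I_C ≈ 6 mA, V_CE ≈ 8.3 V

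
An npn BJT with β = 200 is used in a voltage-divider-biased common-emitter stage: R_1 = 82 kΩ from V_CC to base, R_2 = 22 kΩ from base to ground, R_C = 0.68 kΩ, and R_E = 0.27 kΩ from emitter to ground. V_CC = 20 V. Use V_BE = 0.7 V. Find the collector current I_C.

I_C ≈ 9.9 mA

Thevenize the base divider: V_Th = V_CC·R_2/(R_1+R_2) = 20×22/104 = 4.23 V, R_Th = R_1‖R_2 = 17.3 kΩ.
Base-emitter loop: V_Th = I_B·R_Th + V_BE + (β+1)I_B·R_E, so I_B = (4.23 − 0.7) / (17.3 + 201×0.27) = 0.0493 mA.
I_C = β·I_B = 200×0.0493 = 9.86 mA, and I_E = (β+1)I_B = 9.91 mA.
V_CE = V_CC − I_C·R_C − I_E·R_E = 20 − 9.86×0.68 − 9.91×0.27 = 10.6 V.
V_CE = 10.6 V > 0.2 V confirms active-region operation.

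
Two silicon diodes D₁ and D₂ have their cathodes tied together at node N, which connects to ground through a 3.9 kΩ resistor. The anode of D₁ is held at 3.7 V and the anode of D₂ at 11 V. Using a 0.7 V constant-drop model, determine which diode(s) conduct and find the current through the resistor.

Only D₂ conducts; I_R ≈ 2.6 mA

Assume both conduct. Then node N would need to be at both 3.7−0.7 = 3 V and 11−0.7 = 10.3 V, which is impossible.
Assume only D₂ conducts: V_N = 11 − 0.7 = 10.3 V, so I_R = 10.3/3.9 = 2.64 mA.
Check D₁: its anode-to-cathode voltage is 3.7 − 10.3 = -6.6 V < 0.7 V, so it is off. The assumption is consistent.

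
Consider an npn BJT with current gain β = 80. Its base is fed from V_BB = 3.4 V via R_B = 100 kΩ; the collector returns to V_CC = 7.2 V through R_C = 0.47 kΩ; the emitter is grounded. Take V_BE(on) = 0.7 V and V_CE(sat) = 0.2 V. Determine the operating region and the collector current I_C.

Assume active. Base-emitter loop: I_B = (V_BB − V_BE)/R_B = (3.4 − 0.7)/100 = 0.027 mA.
I_C = β·I_B = 80×0.027 = 2.16 mA.
V_CE = V_CC − I_C·R_C = 7.2 − 2.16×0.47 = 6.18 V > V_CE(sat), so the active-region assumption holds.

active; I_C ≈ 2.2 mA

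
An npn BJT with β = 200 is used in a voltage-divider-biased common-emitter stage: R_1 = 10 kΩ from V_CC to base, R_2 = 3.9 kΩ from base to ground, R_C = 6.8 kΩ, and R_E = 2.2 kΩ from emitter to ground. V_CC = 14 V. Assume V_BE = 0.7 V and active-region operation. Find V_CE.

Thevenize the base divider: V_Th = V_CC·R_2/(R_1+R_2) = 14×3.9/13.9 = 3.93 V, R_Th = R_1‖R_2 = 2.81 kΩ.
Base-emitter loop: V_Th = I_B·R_Th + V_BE + (β+1)I_B·R_E, so I_B = (3.93 − 0.7) / (2.81 + 201×2.2) = 0.00725 mA.
I_C = β·I_B = 200×0.00725 = 1.45 mA, and I_E = (β+1)I_B = 1.46 mA.
V_CE = V_CC − I_C·R_C − I_E·R_E = 14 − 1.45×6.8 − 1.46×2.2 = 0.927 V.
V_CE = 0.927 V > 0.2 V confirms active-region operation.

V_CE ≈ 0.93 V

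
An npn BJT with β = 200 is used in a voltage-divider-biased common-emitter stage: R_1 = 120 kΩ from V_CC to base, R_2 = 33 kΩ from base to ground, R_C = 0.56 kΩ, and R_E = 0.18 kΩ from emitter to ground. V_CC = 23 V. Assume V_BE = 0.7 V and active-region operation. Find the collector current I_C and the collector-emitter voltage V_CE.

Thevenize the base divider: V_Th = V_CC·R_2/(R_1+R_2) = 23×33/153 = 4.96 V, R_Th = R_1‖R_2 = 25.9 kΩ.
Base-emitter loop: V_Th = I_B·R_Th + V_BE + (β+1)I_B·R_E, so I_B = (4.96 − 0.7) / (25.9 + 201×0.18) = 0.0687 mA.
I_C = β·I_B = 200×0.0687 = 13.7 mA, and I_E = (β+1)I_B = 13.8 mA.
V_CE = V_CC − I_C·R_C − I_E·R_E = 23 − 13.7×0.56 − 13.8×0.18 = 12.8 V.
V_CE = 12.8 V > 0.2 V confirms active-region operation.

I_C ≈ 14 mA, V_CE ≈ 13 V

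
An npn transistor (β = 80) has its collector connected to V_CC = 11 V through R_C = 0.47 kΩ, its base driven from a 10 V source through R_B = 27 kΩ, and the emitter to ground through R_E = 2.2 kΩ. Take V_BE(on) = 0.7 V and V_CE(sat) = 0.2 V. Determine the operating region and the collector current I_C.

active; I_C ≈ 3.6 mA

Assume active. Base-emitter loop: I_B = (V_BB − V_BE)/(R_B + (β+1)R_E) = (10 − 0.7)/(27 + 81×2.2) = 0.0453 mA.
I_C = β·I_B = 80×0.0453 = 3.63 mA.
V_CE = V_CC − I_C·R_C − I_E·R_E = 11 − 3.63×0.47 − 3.67×2.2 = 1.22 V > V_CE(sat), so the active-region assumption holds.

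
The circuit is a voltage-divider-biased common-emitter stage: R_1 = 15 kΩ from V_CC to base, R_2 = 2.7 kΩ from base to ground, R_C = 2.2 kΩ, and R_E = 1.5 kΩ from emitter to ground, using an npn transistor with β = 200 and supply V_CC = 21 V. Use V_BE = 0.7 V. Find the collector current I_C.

I_C ≈ 1.6 mA

Thevenize the base divider: V_Th = V_CC·R_2/(R_1+R_2) = 21×2.7/17.7 = 3.2 V, R_Th = R_1‖R_2 = 2.29 kΩ.
Base-emitter loop: V_Th = I_B·R_Th + V_BE + (β+1)I_B·R_E, so I_B = (3.2 − 0.7) / (2.29 + 201×1.5) = 0.00824 mA.
I_C = β·I_B = 200×0.00824 = 1.65 mA, and I_E = (β+1)I_B = 1.66 mA.
V_CE = V_CC − I_C·R_C − I_E·R_E = 21 − 1.65×2.2 − 1.66×1.5 = 14.9 V.
V_CE = 14.9 V > 0.2 V confirms active-region operation.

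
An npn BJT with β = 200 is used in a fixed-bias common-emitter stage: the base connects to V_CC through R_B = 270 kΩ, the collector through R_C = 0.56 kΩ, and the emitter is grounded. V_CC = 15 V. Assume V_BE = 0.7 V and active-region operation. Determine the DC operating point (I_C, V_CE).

Base loop: V_CC = I_B·R_B + V_BE, so I_B = (15 − 0.7)/270 kΩ = 0.053 mA.
In the active region I_C = β·I_B = 200 × 0.053 = 10.6 mA.
Collector loop: V_CE = V_CC − I_C·R_C = 15 − 10.6×0.56 = 9.07 V.
Since V_CE = 9.07 V > V_CE(sat) ≈ 0.2 V, the transistor is in the active region as assumed.

I_C ≈ 11 mA, V_CE ≈ 9.1 V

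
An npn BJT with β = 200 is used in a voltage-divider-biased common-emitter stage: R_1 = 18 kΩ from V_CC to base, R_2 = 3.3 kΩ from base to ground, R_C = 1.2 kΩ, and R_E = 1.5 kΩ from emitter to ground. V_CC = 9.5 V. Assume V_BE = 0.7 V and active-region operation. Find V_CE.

V_CE ≈ 8.1 V

Thevenize the base divider: V_Th = V_CC·R_2/(R_1+R_2) = 9.5×3.3/21.3 = 1.47 V, R_Th = R_1‖R_2 = 2.79 kΩ.
Base-emitter loop: V_Th = I_B·R_Th + V_BE + (β+1)I_B·R_E, so I_B = (1.47 − 0.7) / (2.79 + 201×1.5) = 0.00254 mA.
I_C = β·I_B = 200×0.00254 = 0.507 mA, and I_E = (β+1)I_B = 0.51 mA.
V_CE = V_CC − I_C·R_C − I_E·R_E = 9.5 − 0.507×1.2 − 0.51×1.5 = 8.13 V.
V_CE = 8.13 V > 0.2 V confirms active-region operation.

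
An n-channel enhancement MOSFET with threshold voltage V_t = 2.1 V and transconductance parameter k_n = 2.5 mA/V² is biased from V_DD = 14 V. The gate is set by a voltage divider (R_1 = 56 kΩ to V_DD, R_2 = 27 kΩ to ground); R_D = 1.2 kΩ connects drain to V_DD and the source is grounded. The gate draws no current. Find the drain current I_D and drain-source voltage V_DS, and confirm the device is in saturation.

I_D ≈ 7.5 mA, V_DS ≈ 5 V

V_G = V_DD·R_2/(R_1+R_2) = 14×27/83 = 4.55 V. With the source grounded, V_GS = V_G = 4.55 V.
Assume saturation: I_D = (k_n/2)(V_GS − V_t)² = (2.5/2)×(4.55 − 2.1)² = 1.25×2.45² = 7.53 mA.
V_DS = V_DD − I_D·R_D = 14 − 7.53×1.2 = 4.97 V.
Saturation requires V_DS ≥ V_GS − V_t = 2.45 V; 4.97 ≥ 2.45 ✓.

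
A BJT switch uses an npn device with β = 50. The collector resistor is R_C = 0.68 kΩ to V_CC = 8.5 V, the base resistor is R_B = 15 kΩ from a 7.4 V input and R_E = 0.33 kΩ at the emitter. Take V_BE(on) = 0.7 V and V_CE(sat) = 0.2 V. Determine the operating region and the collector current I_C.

Assume active: I_B = (7.4 − 0.7)/(15 + 51×0.33) = 0.21 mA, I_C = β·I_B = 10.5 mA.
Then V_CE = 8.5 − 10.5×0.68 − 10.7×0.33 = -2.2 V < 0.2 V — the active assumption fails.
Re-solve with V_CE = 0.2 V. KCL at the emitter: V_E/R_E = (V_BB−0.7−V_E)/R_B + (V_CC−0.2−V_E)/R_C, giving V_E = 2.77 V.
I_C = (V_CC − 0.2 − V_E)/R_C = (8.3 − 2.77)/0.68 = 8.13 mA.
Check: I_B = (6.7 − 2.77)/15 = 0.262 mA, and β·I_B = 13.1 mA > I_C, confirming saturation.

saturation; I_C ≈ 8.1 mA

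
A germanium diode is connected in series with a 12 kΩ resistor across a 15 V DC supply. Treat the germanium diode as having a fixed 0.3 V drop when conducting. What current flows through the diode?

KVL around the loop: 15 = V_D + I·R = 0.3 + I × 12 kΩ.
So I = (15 − 0.3) / 12 kΩ = 14.7 / 12 = 1.22 mA.

I ≈ 1.2 mA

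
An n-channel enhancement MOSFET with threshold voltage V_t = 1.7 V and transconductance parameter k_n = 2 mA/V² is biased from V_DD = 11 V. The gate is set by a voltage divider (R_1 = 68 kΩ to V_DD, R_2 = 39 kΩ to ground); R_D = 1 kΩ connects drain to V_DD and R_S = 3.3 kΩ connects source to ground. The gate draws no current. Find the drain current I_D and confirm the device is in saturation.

I_D ≈ 0.49 mA

V_G = V_DD·R_2/(R_1+R_2) = 11×39/107 = 4.01 V.
Assume saturation: I_D = (k_n/2)(V_GS − V_t)² with V_GS = V_G − I_D·R_S = 4.01 − 3.3·I_D.
Substituting gives 10.9·I_D² − 16.2·I_D + 5.33 = 0, with roots I_D = 0.488 or 1 mA.
The root I_D = 1 mA gives V_GS = 0.698 V ≤ V_t, so take I_D = 0.488 mA.
Then V_GS = 2.4 V and V_DS = V_DD − I_D(R_D+R_S) = 11 − 0.488×4.3 = 8.9 V.
Saturation requires V_DS ≥ V_GS − V_t = 0.699 V; 8.9 ≥ 0.699 ✓.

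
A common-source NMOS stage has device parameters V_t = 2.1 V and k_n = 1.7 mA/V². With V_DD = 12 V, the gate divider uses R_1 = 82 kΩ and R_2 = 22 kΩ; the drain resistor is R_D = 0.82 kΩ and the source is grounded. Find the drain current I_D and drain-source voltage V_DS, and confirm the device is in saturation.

V_G = V_DD·R_2/(R_1+R_2) = 12×22/104 = 2.54 V. With the source grounded, V_GS = V_G = 2.54 V.
Assume saturation: I_D = (k_n/2)(V_GS − V_t)² = (1.7/2)×(2.54 − 2.1)² = 0.85×0.438² = 0.163 mA.
V_DS = V_DD − I_D·R_D = 12 − 0.163×0.82 = 11.9 V.
Saturation requires V_DS ≥ V_GS − V_t = 0.438 V; 11.9 ≥ 0.438 ✓.

I_D ≈ 0.16 mA, V_DS ≈ 12 V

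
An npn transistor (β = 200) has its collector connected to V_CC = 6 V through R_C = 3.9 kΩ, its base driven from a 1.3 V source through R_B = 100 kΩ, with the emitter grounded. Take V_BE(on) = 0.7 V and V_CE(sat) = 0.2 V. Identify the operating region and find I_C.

Assume active. Base-emitter loop: I_B = (V_BB − V_BE)/R_B = (1.3 − 0.7)/100 = 0.006 mA.
I_C = β·I_B = 200×0.006 = 1.2 mA.
V_CE = V_CC − I_C·R_C = 6 − 1.2×3.9 = 1.32 V > V_CE(sat), so the active-region assumption holds.

active; I_C ≈ 1.2 mA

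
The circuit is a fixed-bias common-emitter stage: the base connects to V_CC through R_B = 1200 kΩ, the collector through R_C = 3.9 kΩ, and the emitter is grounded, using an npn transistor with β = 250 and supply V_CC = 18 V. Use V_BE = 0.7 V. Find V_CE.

Base loop: V_CC = I_B·R_B + V_BE, so I_B = (18 − 0.7)/1200 kΩ = 0.0144 mA.
In the active region I_C = β·I_B = 250 × 0.0144 = 3.6 mA.
Collector loop: V_CE = V_CC − I_C·R_C = 18 − 3.6×3.9 = 3.94 V.
Since V_CE = 3.94 V > V_CE(sat) ≈ 0.2 V, the transistor is in the active region as assumed.

V_CE ≈ 3.9 V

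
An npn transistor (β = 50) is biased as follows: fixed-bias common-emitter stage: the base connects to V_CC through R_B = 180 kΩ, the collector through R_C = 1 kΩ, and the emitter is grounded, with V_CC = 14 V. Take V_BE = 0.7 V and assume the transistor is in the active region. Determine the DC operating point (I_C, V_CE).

I_C ≈ 3.7 mA, V_CE ≈ 10 V

Base loop: V_CC = I_B·R_B + V_BE, so I_B = (14 − 0.7)/180 kΩ = 0.0739 mA.
In the active region I_C = β·I_B = 50 × 0.0739 = 3.69 mA.
Collector loop: V_CE = V_CC − I_C·R_C = 14 − 3.69×1 = 10.3 V.
Since V_CE = 10.3 V > V_CE(sat) ≈ 0.2 V, the transistor is in the active region as assumed.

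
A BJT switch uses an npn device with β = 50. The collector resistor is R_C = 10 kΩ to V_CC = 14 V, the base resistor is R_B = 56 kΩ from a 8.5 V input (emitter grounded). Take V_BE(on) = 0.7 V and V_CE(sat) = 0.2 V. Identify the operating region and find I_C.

Assume active: I_B = (8.5 − 0.7)/56 = 0.139 mA, giving I_C = β·I_B = 6.96 mA.
But then V_CE = 14 − 6.96×10 = -55.6 V < V_CE(sat) = 0.2 V — impossible in the active region.
So the transistor is saturated. With V_CE = 0.2 V, I_C = (V_CC − 0.2)/R_C = 13.8/10 = 1.38 mA.
Check: β·I_B = 6.96 mA > I_C = 1.38 mA, confirming saturation.

saturation; I_C ≈ 1.4 mA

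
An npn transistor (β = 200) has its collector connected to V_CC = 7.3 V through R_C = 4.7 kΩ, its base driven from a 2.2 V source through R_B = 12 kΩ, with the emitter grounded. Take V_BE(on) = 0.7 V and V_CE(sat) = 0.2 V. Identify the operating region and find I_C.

Assume active: I_B = (2.2 − 0.7)/12 = 0.125 mA, giving I_C = β·I_B = 25 mA.
But then V_CE = 7.3 − 25×4.7 = -110 V < V_CE(sat) = 0.2 V — impossible in the active region.
So the transistor is saturated. With V_CE = 0.2 V, I_C = (V_CC − 0.2)/R_C = 7.1/4.7 = 1.51 mA.
Check: β·I_B = 25 mA > I_C = 1.51 mA, confirming saturation.

saturation; I_C ≈ 1.5 mA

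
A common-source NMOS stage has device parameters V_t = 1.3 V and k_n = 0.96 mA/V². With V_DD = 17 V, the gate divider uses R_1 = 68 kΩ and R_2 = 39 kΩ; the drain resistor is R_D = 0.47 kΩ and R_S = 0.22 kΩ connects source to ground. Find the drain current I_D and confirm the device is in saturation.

I_D ≈ 6.1 mA

V_G = V_DD·R_2/(R_1+R_2) = 17×39/107 = 6.2 V.
Assume saturation: I_D = (k_n/2)(V_GS − V_t)² with V_GS = V_G − I_D·R_S = 6.2 − 0.22·I_D.
Substituting gives 0.0232·I_D² − 2.03·I_D + 11.5 = 0, with roots I_D = 6.08 or 81.5 mA.
The root I_D = 81.5 mA gives V_GS = -11.7 V ≤ V_t, so take I_D = 6.08 mA.
Then V_GS = 4.86 V and V_DS = V_DD − I_D(R_D+R_S) = 17 − 6.08×0.69 = 12.8 V.
Saturation requires V_DS ≥ V_GS − V_t = 3.56 V; 12.8 ≥ 3.56 ✓.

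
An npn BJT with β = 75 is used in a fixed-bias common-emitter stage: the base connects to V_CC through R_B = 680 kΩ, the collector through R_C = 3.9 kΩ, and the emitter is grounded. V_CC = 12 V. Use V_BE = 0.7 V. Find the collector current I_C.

I_C ≈ 1.2 mA

Base loop: V_CC = I_B·R_B + V_BE, so I_B = (12 − 0.7)/680 kΩ = 0.0166 mA.
In the active region I_C = β·I_B = 75 × 0.0166 = 1.25 mA.
Collector loop: V_CE = V_CC − I_C·R_C = 12 − 1.25×3.9 = 7.14 V.
Since V_CE = 7.14 V > V_CE(sat) ≈ 0.2 V, the transistor is in the active region as assumed.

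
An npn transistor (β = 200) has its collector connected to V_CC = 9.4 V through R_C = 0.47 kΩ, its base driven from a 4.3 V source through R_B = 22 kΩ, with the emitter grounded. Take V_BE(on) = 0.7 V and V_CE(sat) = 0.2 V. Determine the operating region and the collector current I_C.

saturation; I_C ≈ 20 mA

Assume active: I_B = (4.3 − 0.7)/22 = 0.164 mA, giving I_C = β·I_B = 32.7 mA.
But then V_CE = 9.4 − 32.7×0.47 = -5.98 V < V_CE(sat) = 0.2 V — impossible in the active region.
So the transistor is saturated. With V_CE = 0.2 V, I_C = (V_CC − 0.2)/R_C = 9.2/0.47 = 19.6 mA.
Check: β·I_B = 32.7 mA > I_C = 19.6 mA, confirming saturation.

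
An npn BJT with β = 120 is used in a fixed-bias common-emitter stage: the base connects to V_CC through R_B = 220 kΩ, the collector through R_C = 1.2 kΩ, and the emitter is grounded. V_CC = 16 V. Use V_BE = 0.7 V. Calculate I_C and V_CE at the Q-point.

I_C ≈ 8.3 mA, V_CE ≈ 6 V

Base loop: V_CC = I_B·R_B + V_BE, so I_B = (16 − 0.7)/220 kΩ = 0.0695 mA.
In the active region I_C = β·I_B = 120 × 0.0695 = 8.35 mA.
Collector loop: V_CE = V_CC − I_C·R_C = 16 − 8.35×1.2 = 5.99 V.
Since V_CE = 5.99 V > V_CE(sat) ≈ 0.2 V, the transistor is in the active region as assumed.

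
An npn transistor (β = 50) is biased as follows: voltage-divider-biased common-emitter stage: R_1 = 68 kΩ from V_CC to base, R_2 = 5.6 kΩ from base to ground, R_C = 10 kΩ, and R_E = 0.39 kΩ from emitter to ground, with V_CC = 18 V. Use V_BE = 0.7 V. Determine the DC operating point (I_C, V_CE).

Thevenize the base divider: V_Th = V_CC·R_2/(R_1+R_2) = 18×5.6/73.6 = 1.37 V, R_Th = R_1‖R_2 = 5.17 kΩ.
Base-emitter loop: V_Th = I_B·R_Th + V_BE + (β+1)I_B·R_E, so I_B = (1.37 − 0.7) / (5.17 + 51×0.39) = 0.0267 mA.
I_C = β·I_B = 50×0.0267 = 1.34 mA, and I_E = (β+1)I_B = 1.36 mA.
V_CE = V_CC − I_C·R_C − I_E·R_E = 18 − 1.34×10 − 1.36×0.39 = 4.11 V.
V_CE = 4.11 V > 0.2 V confirms active-region operation.

I_C ≈ 1.3 mA, V_CE ≈ 4.1 V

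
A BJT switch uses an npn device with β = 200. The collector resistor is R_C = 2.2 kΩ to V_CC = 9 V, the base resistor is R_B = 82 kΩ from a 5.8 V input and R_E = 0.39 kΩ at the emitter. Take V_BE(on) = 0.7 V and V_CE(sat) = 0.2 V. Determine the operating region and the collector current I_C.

saturation; I_C ≈ 3.4 mA

Assume active: I_B = (5.8 − 0.7)/(82 + 201×0.39) = 0.0318 mA, I_C = β·I_B = 6.36 mA.
Then V_CE = 9 − 6.36×2.2 − 6.39×0.39 = -7.48 V < 0.2 V — the active assumption fails.
Re-solve with V_CE = 0.2 V. KCL at the emitter: V_E/R_E = (V_BB−0.7−V_E)/R_B + (V_CC−0.2−V_E)/R_C, giving V_E = 1.34 V.
I_C = (V_CC − 0.2 − V_E)/R_C = (8.8 − 1.34)/2.2 = 3.39 mA.
Check: I_B = (5.1 − 1.34)/82 = 0.0459 mA, and β·I_B = 9.17 mA > I_C, confirming saturation.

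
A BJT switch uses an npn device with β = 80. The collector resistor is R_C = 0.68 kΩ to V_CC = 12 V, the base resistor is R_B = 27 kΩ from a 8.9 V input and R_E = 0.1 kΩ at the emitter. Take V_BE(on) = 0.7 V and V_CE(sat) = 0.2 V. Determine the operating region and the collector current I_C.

Assume active: I_B = (8.9 − 0.7)/(27 + 81×0.1) = 0.234 mA, I_C = β·I_B = 18.7 mA.
Then V_CE = 12 − 18.7×0.68 − 18.9×0.1 = -2.6 V < 0.2 V — the active assumption fails.
Re-solve with V_CE = 0.2 V. KCL at the emitter: V_E/R_E = (V_BB−0.7−V_E)/R_B + (V_CC−0.2−V_E)/R_C, giving V_E = 1.53 V.
I_C = (V_CC − 0.2 − V_E)/R_C = (11.8 − 1.53)/0.68 = 15.1 mA.
Check: I_B = (8.2 − 1.53)/27 = 0.247 mA, and β·I_B = 19.8 mA > I_C, confirming saturation.

saturation; I_C ≈ 15 mA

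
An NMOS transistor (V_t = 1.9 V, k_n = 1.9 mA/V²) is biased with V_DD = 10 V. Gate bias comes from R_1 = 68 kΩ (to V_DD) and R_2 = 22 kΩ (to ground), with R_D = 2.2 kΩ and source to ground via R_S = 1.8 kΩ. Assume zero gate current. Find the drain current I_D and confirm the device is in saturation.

V_G = V_DD·R_2/(R_1+R_2) = 10×22/90 = 2.44 V.
Assume saturation: I_D = (k_n/2)(V_GS − V_t)² with V_GS = V_G − I_D·R_S = 2.44 − 1.8·I_D.
Substituting gives 3.08·I_D² − 2.86·I_D + 0.282 = 0, with roots I_D = 0.112 or 0.818 mA.
The root I_D = 0.818 mA gives V_GS = 0.972 V ≤ V_t, so take I_D = 0.112 mA.
Then V_GS = 2.24 V and V_DS = V_DD − I_D(R_D+R_S) = 10 − 0.112×4 = 9.55 V.
Saturation requires V_DS ≥ V_GS − V_t = 0.343 V; 9.55 ≥ 0.343 ✓.

I_D ≈ 0.11 mA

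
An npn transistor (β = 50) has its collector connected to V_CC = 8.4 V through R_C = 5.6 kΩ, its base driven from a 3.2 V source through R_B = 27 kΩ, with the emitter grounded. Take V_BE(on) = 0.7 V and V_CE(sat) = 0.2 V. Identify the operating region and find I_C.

Assume active: I_B = (3.2 − 0.7)/27 = 0.0926 mA, giving I_C = β·I_B = 4.63 mA.
But then V_CE = 8.4 − 4.63×5.6 = -17.5 V < V_CE(sat) = 0.2 V — impossible in the active region.
So the transistor is saturated. With V_CE = 0.2 V, I_C = (V_CC − 0.2)/R_C = 8.2/5.6 = 1.46 mA.
Check: β·I_B = 4.63 mA > I_C = 1.46 mA, confirming saturation.

saturation; I_C ≈ 1.5 mA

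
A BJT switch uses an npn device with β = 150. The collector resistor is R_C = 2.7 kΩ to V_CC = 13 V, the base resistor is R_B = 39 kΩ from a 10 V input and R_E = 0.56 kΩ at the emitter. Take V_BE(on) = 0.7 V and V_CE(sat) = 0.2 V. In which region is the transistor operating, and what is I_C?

saturation; I_C ≈ 3.9 mA

Assume active: I_B = (10 − 0.7)/(39 + 151×0.56) = 0.0753 mA, I_C = β·I_B = 11.3 mA.
Then V_CE = 13 − 11.3×2.7 − 11.4×0.56 = -23.8 V < 0.2 V — the active assumption fails.
Re-solve with V_CE = 0.2 V. KCL at the emitter: V_E/R_E = (V_BB−0.7−V_E)/R_B + (V_CC−0.2−V_E)/R_C, giving V_E = 2.28 V.
I_C = (V_CC − 0.2 − V_E)/R_C = (12.8 − 2.28)/2.7 = 3.9 mA.
Check: I_B = (9.3 − 2.28)/39 = 0.18 mA, and β·I_B = 27 mA > I_C, confirming saturation.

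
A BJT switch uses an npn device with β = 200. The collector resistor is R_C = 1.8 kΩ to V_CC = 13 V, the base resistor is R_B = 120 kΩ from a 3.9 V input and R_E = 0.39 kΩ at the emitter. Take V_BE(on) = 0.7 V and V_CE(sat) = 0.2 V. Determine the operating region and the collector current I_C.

active; I_C ≈ 3.2 mA

Assume active. Base-emitter loop: I_B = (V_BB − V_BE)/(R_B + (β+1)R_E) = (3.9 − 0.7)/(120 + 201×0.39) = 0.0161 mA.
I_C = β·I_B = 200×0.0161 = 3.23 mA.
V_CE = V_CC − I_C·R_C − I_E·R_E = 13 − 3.23×1.8 − 3.24×0.39 = 5.93 V > V_CE(sat), so the active-region assumption holds.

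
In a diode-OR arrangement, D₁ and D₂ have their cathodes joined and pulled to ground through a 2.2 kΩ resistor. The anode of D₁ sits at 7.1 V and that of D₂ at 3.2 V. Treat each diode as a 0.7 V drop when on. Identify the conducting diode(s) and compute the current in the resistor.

Only D₁ conducts; I_R ≈ 2.9 mA

Assume both conduct. Then node N would need to be at both 7.1−0.7 = 6.4 V and 3.2−0.7 = 2.5 V, which is impossible.
Assume only D₁ conducts: V_N = 7.1 − 0.7 = 6.4 V, so I_R = 6.4/2.2 = 2.91 mA.
Check D₂: its anode-to-cathode voltage is 3.2 − 6.4 = -3.2 V < 0.7 V, so it is off. The assumption is consistent.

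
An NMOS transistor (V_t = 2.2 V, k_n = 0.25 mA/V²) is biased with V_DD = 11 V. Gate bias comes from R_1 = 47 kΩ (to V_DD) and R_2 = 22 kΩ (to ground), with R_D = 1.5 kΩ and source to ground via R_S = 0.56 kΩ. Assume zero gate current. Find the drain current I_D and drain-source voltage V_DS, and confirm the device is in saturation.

V_G = V_DD·R_2/(R_1+R_2) = 11×22/69 = 3.51 V.
Assume saturation: I_D = (k_n/2)(V_GS − V_t)² with V_GS = V_G − I_D·R_S = 3.51 − 0.56·I_D.
Substituting gives 0.0392·I_D² − 1.18·I_D + 0.214 = 0, with roots I_D = 0.182 or 30 mA.
The root I_D = 30 mA gives V_GS = -13.3 V ≤ V_t, so take I_D = 0.182 mA.
Then V_GS = 3.41 V and V_DS = V_DD − I_D(R_D+R_S) = 11 − 0.182×2.06 = 10.6 V.
Saturation requires V_DS ≥ V_GS − V_t = 1.21 V; 10.6 ≥ 1.21 ✓.

I_D ≈ 0.18 mA, V_DS ≈ 11 V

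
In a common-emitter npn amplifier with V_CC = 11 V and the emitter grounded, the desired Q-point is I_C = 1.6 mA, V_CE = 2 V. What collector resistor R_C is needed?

Collector loop: V_CC = I_C·R_C + V_CE.
R_C = (V_CC − V_CE)/I_C = (11 − 2)/1.6 = 5.62 kΩ.

R_C ≈ 5.6 kΩ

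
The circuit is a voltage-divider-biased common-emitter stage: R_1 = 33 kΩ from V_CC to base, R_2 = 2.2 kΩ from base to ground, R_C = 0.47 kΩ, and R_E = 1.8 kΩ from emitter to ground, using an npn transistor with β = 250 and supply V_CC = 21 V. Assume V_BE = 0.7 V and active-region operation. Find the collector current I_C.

Thevenize the base divider: V_Th = V_CC·R_2/(R_1+R_2) = 21×2.2/35.2 = 1.31 V, R_Th = R_1‖R_2 = 2.06 kΩ.
Base-emitter loop: V_Th = I_B·R_Th + V_BE + (β+1)I_B·R_E, so I_B = (1.31 − 0.7) / (2.06 + 251×1.8) = 0.00135 mA.
I_C = β·I_B = 250×0.00135 = 0.337 mA, and I_E = (β+1)I_B = 0.339 mA.
V_CE = V_CC − I_C·R_C − I_E·R_E = 21 − 0.337×0.47 − 0.339×1.8 = 20.2 V.
V_CE = 20.2 V > 0.2 V confirms active-region operation.

I_C ≈ 0.34 mA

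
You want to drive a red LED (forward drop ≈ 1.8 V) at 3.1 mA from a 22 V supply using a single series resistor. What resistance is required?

The resistor drops V_S − V_D = 22 − 1.8 = 20.2 V at 3.1 mA.
R = 20.2 V / 3.1 mA = 6.52 kΩ.

R ≈ 6.5 kΩ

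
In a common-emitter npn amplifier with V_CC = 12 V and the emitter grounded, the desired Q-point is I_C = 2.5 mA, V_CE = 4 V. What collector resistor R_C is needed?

R_C ≈ 3.2 kΩ

Collector loop: V_CC = I_C·R_C + V_CE.
R_C = (V_CC − V_CE)/I_C = (12 − 4)/2.5 = 3.2 kΩ.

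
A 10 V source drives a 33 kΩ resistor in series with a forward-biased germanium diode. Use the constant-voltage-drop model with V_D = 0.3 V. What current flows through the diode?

KVL around the loop: 10 = V_D + I·R = 0.3 + I × 33 kΩ.
So I = (10 − 0.3) / 33 kΩ = 9.7 / 33 = 0.294 mA.

I ≈ 0.29 mA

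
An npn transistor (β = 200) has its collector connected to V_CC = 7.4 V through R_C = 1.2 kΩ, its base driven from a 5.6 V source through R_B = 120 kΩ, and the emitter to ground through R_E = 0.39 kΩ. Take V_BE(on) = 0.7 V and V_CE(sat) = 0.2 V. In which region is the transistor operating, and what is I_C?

saturation; I_C ≈ 4.5 mA

Assume active: I_B = (5.6 − 0.7)/(120 + 201×0.39) = 0.0247 mA, I_C = β·I_B = 4.94 mA.
Then V_CE = 7.4 − 4.94×1.2 − 4.96×0.39 = -0.464 V < 0.2 V — the active assumption fails.
Re-solve with V_CE = 0.2 V. KCL at the emitter: V_E/R_E = (V_BB−0.7−V_E)/R_B + (V_CC−0.2−V_E)/R_C, giving V_E = 1.77 V.
I_C = (V_CC − 0.2 − V_E)/R_C = (7.2 − 1.77)/1.2 = 4.52 mA.
Check: I_B = (4.9 − 1.77)/120 = 0.0261 mA, and β·I_B = 5.21 mA > I_C, confirming saturation.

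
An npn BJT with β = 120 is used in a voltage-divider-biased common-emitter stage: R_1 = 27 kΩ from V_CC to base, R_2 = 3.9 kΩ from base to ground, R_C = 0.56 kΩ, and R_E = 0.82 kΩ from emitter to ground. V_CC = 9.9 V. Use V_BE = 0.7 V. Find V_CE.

V_CE ≈ 9 V

Thevenize the base divider: V_Th = V_CC·R_2/(R_1+R_2) = 9.9×3.9/30.9 = 1.25 V, R_Th = R_1‖R_2 = 3.41 kΩ.
Base-emitter loop: V_Th = I_B·R_Th + V_BE + (β+1)I_B·R_E, so I_B = (1.25 − 0.7) / (3.41 + 121×0.82) = 0.00535 mA.
I_C = β·I_B = 120×0.00535 = 0.643 mA, and I_E = (β+1)I_B = 0.648 mA.
V_CE = V_CC − I_C·R_C − I_E·R_E = 9.9 − 0.643×0.56 − 0.648×0.82 = 9.01 V.
V_CE = 9.01 V > 0.2 V confirms active-region operation.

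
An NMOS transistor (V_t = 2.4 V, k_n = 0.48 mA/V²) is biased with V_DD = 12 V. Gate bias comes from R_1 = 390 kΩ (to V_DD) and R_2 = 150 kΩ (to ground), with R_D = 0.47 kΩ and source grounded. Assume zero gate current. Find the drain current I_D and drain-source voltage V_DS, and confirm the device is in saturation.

I_D ≈ 0.21 mA, V_DS ≈ 12 V

V_G = V_DD·R_2/(R_1+R_2) = 12×150/540 = 3.33 V. With the source grounded, V_GS = V_G = 3.33 V.
Assume saturation: I_D = (k_n/2)(V_GS − V_t)² = (0.48/2)×(3.33 − 2.4)² = 0.24×0.933² = 0.209 mA.
V_DS = V_DD − I_D·R_D = 12 − 0.209×0.47 = 11.9 V.
Saturation requires V_DS ≥ V_GS − V_t = 0.933 V; 11.9 ≥ 0.933 ✓.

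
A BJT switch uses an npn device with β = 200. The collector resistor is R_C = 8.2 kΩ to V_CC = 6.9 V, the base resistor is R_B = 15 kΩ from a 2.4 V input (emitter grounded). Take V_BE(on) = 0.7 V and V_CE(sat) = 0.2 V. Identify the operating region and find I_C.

saturation; I_C ≈ 0.82 mA

Assume active: I_B = (2.4 − 0.7)/15 = 0.113 mA, giving I_C = β·I_B = 22.7 mA.
But then V_CE = 6.9 − 22.7×8.2 = -179 V < V_CE(sat) = 0.2 V — impossible in the active region.
So the transistor is saturated. With V_CE = 0.2 V, I_C = (V_CC − 0.2)/R_C = 6.7/8.2 = 0.817 mA.
Check: β·I_B = 22.7 mA > I_C = 0.817 mA, confirming saturation.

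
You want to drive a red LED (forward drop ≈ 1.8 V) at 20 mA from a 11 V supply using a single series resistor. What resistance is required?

The resistor drops V_S − V_D = 11 − 1.8 = 9.2 V at 20 mA.
R = 9.2 V / 20 mA = 0.46 kΩ.

R ≈ 0.46 kΩ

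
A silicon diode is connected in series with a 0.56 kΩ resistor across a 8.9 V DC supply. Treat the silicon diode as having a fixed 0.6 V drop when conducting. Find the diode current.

KVL around the loop: 8.9 = V_D + I·R = 0.6 + I × 0.56 kΩ.
So I = (8.9 − 0.6) / 0.56 kΩ = 8.3 / 0.56 = 14.8 mA.

I ≈ 15 mA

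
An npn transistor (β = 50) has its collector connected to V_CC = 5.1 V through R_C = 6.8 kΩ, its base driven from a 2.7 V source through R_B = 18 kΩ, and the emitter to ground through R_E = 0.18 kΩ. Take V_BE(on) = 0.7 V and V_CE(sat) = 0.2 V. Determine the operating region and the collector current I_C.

saturation; I_C ≈ 0.7 mA

Assume active: I_B = (2.7 − 0.7)/(18 + 51×0.18) = 0.0736 mA, I_C = β·I_B = 3.68 mA.
Then V_CE = 5.1 − 3.68×6.8 − 3.75×0.18 = -20.6 V < 0.2 V — the active assumption fails.
Re-solve with V_CE = 0.2 V. KCL at the emitter: V_E/R_E = (V_BB−0.7−V_E)/R_B + (V_CC−0.2−V_E)/R_C, giving V_E = 0.144 V.
I_C = (V_CC − 0.2 − V_E)/R_C = (4.9 − 0.144)/6.8 = 0.699 mA.
Check: I_B = (2 − 0.144)/18 = 0.103 mA, and β·I_B = 5.15 mA > I_C, confirming saturation.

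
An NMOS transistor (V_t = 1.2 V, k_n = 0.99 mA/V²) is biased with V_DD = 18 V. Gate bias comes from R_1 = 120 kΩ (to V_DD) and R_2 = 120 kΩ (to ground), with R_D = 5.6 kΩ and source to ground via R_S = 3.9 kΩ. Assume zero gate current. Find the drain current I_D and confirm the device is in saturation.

I_D ≈ 1.5 mA

V_G = V_DD·R_2/(R_1+R_2) = 18×120/240 = 9 V.
Assume saturation: I_D = (k_n/2)(V_GS − V_t)² with V_GS = V_G − I_D·R_S = 9 − 3.9·I_D.
Substituting gives 7.53·I_D² − 31.1·I_D + 30.1 = 0, with roots I_D = 1.55 or 2.59 mA.
The root I_D = 2.59 mA gives V_GS = -1.09 V ≤ V_t, so take I_D = 1.55 mA.
Then V_GS = 2.97 V and V_DS = V_DD − I_D(R_D+R_S) = 18 − 1.55×9.5 = 3.31 V.
Saturation requires V_DS ≥ V_GS − V_t = 1.77 V; 3.31 ≥ 1.77 ✓.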